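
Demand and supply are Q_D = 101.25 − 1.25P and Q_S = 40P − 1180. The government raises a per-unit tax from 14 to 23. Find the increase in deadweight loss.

In inverse form: demand P = 81 − 0.8Q, supply P = 29.5 + 0.025Q.
Competitive equilibrium: 81 − 0.8Q = 29.5 + 0.025Q → Q* = 62.4242, P* = 31.0606.
For a per-unit tax t: ΔQ = t/0.825, so DWL = ½·t·(t/0.825) = t²/1.65.
At t = 14: DWL = 118.788. At t = 23: DWL = 320.606.
Increase = 320.606 − 118.788 = 201.82.

201.82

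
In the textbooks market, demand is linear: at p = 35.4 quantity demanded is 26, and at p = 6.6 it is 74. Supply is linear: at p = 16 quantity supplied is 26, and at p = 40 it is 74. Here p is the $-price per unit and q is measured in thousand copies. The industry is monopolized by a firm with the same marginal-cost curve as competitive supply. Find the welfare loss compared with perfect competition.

$130.46 thousand

Demand slope = (6.6 − 35.4)/(74 − 26) = −0.6, so p = 51 − 0.6q.
Supply slope = (40 − 16)/(74 − 26) = 0.5, so p = 3 + 0.5q.
Competitive equilibrium: 51 − 0.6q = 3 + 0.5q → q* = 43.6364, p* = 24.8182.
Marginal revenue: MR = 51 − 1.2q. Set MR = MC: 51 − 1.2q = 3 + 0.5q → q_m = 28.2353.
Price p_m = 51 − 0.6·28.2353 = 34.0588; MC(q_m) = 3 + 0.5·28.2353 = 17.1177.
Competitive q* = 43.6364, so Δq = 15.4011; wedge = 34.0588 − 17.1177 = 16.9411.
The triangle = ½ × 15.4011 × 16.9411 = $130.46 thousand.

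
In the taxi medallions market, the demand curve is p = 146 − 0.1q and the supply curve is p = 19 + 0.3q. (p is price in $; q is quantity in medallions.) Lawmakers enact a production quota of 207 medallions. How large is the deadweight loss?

$2442.05

Competitive equilibrium: 146 − 0.1q = 19 + 0.3q → q* = 317.5, p* = 114.25.
At q = 207: demand price = 146 − 0.1·207 = 125.3; supply price = 19 + 0.3·207 = 81.1.
Δq = 317.5 − 207 = 110.5; wedge = 125.3 − 81.1 = 44.2.
DWL = ½ × 110.5 × 44.2 = $2442.05.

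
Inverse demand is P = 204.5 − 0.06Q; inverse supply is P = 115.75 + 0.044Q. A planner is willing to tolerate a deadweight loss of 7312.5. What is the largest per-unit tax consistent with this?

Competitive equilibrium: 204.5 − 0.06Q = 115.75 + 0.044Q → Q* = 853.3654, P* = 153.2981.
A tax t gives ΔQ = t/0.104 and wedge t, so DWL = t²/0.208.
t²/0.208 = 7312.5 → t² = 1521 → t = 39.

39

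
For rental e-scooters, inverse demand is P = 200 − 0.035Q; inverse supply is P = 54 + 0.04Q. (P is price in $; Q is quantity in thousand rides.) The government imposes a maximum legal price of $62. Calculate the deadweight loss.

$114406.67 thousand

Competitive equilibrium: 200 − 0.035Q = 54 + 0.04Q → Q* = 1946.6667, P* = 131.8667.
At the ceiling P = 62, quantity supplied = (62 − 54)/0.04 = 200.
Willingness to pay at Q' = 200: 200 − 0.035·200 = 193.
ΔQ = 1946.6667 − 200 = 1746.6667; wedge = 193 − 62 = 131.
DWL = ½ × 1746.6667 × 131 = $114406.67 thousand.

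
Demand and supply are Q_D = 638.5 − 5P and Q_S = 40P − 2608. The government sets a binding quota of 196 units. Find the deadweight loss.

In inverse form: demand P = 127.7 − 0.2Q, supply P = 65.2 + 0.025Q.
Competitive equilibrium: 127.7 − 0.2Q = 65.2 + 0.025Q → Q* = 277.7778, P* = 72.1444.
At Q = 196: demand price = 127.7 − 0.2·196 = 88.5; supply price = 65.2 + 0.025·196 = 70.1.
ΔQ = 277.7778 − 196 = 81.7778; wedge = 88.5 − 70.1 = 18.4.
DWL = ½ × 81.7778 × 18.4 = 752.36.

752.36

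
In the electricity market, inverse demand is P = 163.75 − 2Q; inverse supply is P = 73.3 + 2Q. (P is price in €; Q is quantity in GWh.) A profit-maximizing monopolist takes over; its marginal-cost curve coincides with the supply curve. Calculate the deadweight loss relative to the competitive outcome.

Competitive equilibrium: 163.75 − 2Q = 73.3 + 2Q → Q* = 22.6125, P* = 118.525.
Marginal revenue: MR = 163.75 − 4Q. Set MR = MC: 163.75 − 4Q = 73.3 + 2Q → Q_m = 15.075.
Price P_m = 163.75 − 2·15.075 = 133.6; MC(Q_m) = 73.3 + 2·15.075 = 103.45.
Competitive Q* = 22.6125, so ΔQ = 7.5375; wedge = 133.6 − 103.45 = 30.15.
The triangle = ½ × 7.5375 × 30.15 = €113.63.

€113.63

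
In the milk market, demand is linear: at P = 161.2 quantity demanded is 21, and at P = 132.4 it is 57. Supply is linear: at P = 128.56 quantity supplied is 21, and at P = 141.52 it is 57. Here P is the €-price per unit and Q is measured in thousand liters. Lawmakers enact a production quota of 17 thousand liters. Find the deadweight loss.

Demand slope = (132.4 − 161.2)/(57 − 21) = −0.8, so P = 178 − 0.8Q.
Supply slope = (141.52 − 128.56)/(57 − 21) = 0.36, so P = 121 + 0.36Q.
Competitive equilibrium: 178 − 0.8Q = 121 + 0.36Q → Q* = 49.1379, P* = 138.6897.
At Q = 17: demand price = 178 − 0.8·17 = 164.4; supply price = 121 + 0.36·17 = 127.12.
ΔQ = 49.1379 − 17 = 32.1379; wedge = 164.4 − 127.12 = 37.28.
DWL = ½ × 32.1379 × 37.28 = €599.05 thousand.

€599.05 thousand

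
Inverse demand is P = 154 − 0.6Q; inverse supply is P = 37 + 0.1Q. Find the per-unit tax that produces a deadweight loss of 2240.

Competitive equilibrium: 154 − 0.6Q = 37 + 0.1Q → Q* = 167.1429, P* = 53.7143.
A tax t gives ΔQ = t/0.7 and wedge t, so DWL = t²/1.4.
t²/1.4 = 2240 → t² = 3136 → t = 56.

56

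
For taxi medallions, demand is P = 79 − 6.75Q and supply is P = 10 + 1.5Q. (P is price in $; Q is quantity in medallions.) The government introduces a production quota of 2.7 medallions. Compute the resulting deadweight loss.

Competitive equilibrium: 79 − 6.75Q = 10 + 1.5Q → Q* = 8.3636, P* = 22.5455.
At Q = 2.7: demand price = 79 − 6.75·2.7 = 60.775; supply price = 10 + 1.5·2.7 = 14.05.
ΔQ = 8.3636 − 2.7 = 5.6636; wedge = 60.775 − 14.05 = 46.725.
Deadweight loss = ½ × 5.6636 × 46.725 = $132.32.

$132.32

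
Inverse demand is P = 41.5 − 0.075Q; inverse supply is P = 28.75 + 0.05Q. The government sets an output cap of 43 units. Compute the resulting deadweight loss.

217.56

Competitive equilibrium: 41.5 − 0.075Q = 28.75 + 0.05Q → Q* = 102, P* = 33.85.
At Q = 43: demand price = 41.5 − 0.075·43 = 38.275; supply price = 28.75 + 0.05·43 = 30.9.
ΔQ = 102 − 43 = 59; wedge = 38.275 − 30.9 = 7.375.
DWL = ½ × 59 × 7.375 = 217.56.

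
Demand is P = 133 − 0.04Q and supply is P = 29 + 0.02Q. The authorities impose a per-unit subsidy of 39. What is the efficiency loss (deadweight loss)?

12675

Competitive equilibrium: 133 − 0.04Q = 29 + 0.02Q → Q* = 1733.3333, P* = 63.6667.
The subsidy lowers effective supply by 39: P = 0.02Q − 10.
New quantity: 133 − 0.04Q = 0.02Q − 10 → Q' = 2383.3333.
Overproduction ΔQ = 2383.3333 − 1733.3333 = 650; wedge = subsidy = 39.
Deadweight loss = ½ × 650 × 39 = 12675.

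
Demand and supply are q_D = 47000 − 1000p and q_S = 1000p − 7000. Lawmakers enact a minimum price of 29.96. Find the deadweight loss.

8761.60

In inverse form: demand p = 47 − 0.001q, supply p = 7 + 0.001q.
Competitive equilibrium: 47 − 0.001q = 7 + 0.001q → q* = 20000, p* = 27.
At the floor p = 29.96, quantity demanded = (47 − 29.96)/0.001 = 17040.
Sellers' marginal cost at q' = 17040: 7 + 0.001·17040 = 24.04.
Δq = 20000 − 17040 = 2960; wedge = 29.96 − 24.04 = 5.92.
The triangle = ½ × 2960 × 5.92 = 8761.60.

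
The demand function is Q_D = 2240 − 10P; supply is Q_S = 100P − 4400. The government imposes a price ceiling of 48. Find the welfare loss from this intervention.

84072.73

In inverse form: demand P = 224 − 0.1Q, supply P = 44 + 0.01Q.
Competitive equilibrium: 224 − 0.1Q = 44 + 0.01Q → Q* = 1636.36364, P* = 60.36364.
At the ceiling P = 48, quantity supplied = (48 − 44)/0.01 = 400.
Willingness to pay at Q' = 400: 224 − 0.1·400 = 184.
ΔQ = 1636.36364 − 400 = 1236.36364; wedge = 184 − 48 = 136.
Deadweight loss = ½ × 1236.36364 × 136 = 84072.73.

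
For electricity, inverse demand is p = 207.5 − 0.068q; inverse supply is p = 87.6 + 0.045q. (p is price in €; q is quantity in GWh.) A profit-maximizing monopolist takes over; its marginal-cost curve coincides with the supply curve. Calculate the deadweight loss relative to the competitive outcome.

Competitive equilibrium: 207.5 − 0.068q = 87.6 + 0.045q → q* = 1061.0619, p* = 135.3478.
Marginal revenue: MR = 207.5 − 0.136q. Set MR = MC: 207.5 − 0.136q = 87.6 + 0.045q → q_m = 662.4309.
Price p_m = 207.5 − 0.068·662.4309 = 162.4547; MC(q_m) = 87.6 + 0.045·662.4309 = 117.4094.
Competitive q* = 1061.0619, so Δq = 398.631; wedge = 162.4547 − 117.4094 = 45.0453.
The triangle = ½ × 398.631 × 45.0453 = €8978.23.

€8978.23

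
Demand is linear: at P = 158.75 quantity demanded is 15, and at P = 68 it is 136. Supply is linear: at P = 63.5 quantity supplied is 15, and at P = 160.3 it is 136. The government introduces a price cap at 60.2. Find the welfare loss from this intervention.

Demand slope = (68 − 158.75)/(136 − 15) = −0.75, so P = 170 − 0.75Q.
Supply slope = (160.3 − 63.5)/(136 − 15) = 0.8, so P = 51.5 + 0.8Q.
Competitive equilibrium: 170 − 0.75Q = 51.5 + 0.8Q → Q* = 76.4516, P* = 112.6613.
At the ceiling P = 60.2, quantity supplied = (60.2 − 51.5)/0.8 = 10.875.
Willingness to pay at Q' = 10.875: 170 − 0.75·10.875 = 161.8438.
ΔQ = 76.4516 − 10.875 = 65.5766; wedge = 161.8438 − 60.2 = 101.6438.
DWL = ½ × 65.5766 × 101.6438 = 3332.73.

3332.73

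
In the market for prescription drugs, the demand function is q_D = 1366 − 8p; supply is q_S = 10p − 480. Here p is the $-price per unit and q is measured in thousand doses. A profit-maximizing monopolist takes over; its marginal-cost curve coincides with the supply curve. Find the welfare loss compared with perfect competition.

In inverse form: demand p = 170.75 − 0.125q, supply p = 48 + 0.1q.
Competitive equilibrium: 170.75 − 0.125q = 48 + 0.1q → q* = 545.5556, p* = 102.5556.
Marginal revenue: MR = 170.75 − 0.25q. Set MR = MC: 170.75 − 0.25q = 48 + 0.1q → q_m = 350.7143.
Price p_m = 170.75 − 0.125·350.7143 = 126.9107; MC(q_m) = 48 + 0.1·350.7143 = 83.0714.
Competitive q* = 545.5556, so Δq = 194.8413; wedge = 126.9107 − 83.0714 = 43.8393.
DWL = ½ × 194.8413 × 43.8393 = $4270.85 thousand.

$4270.85 thousand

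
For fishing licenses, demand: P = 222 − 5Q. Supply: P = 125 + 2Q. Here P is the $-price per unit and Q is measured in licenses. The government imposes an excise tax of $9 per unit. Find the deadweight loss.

$5.79

Competitive equilibrium: 222 − 5Q = 125 + 2Q → Q* = 13.8571, P* = 152.7143.
With the tax, the buyer price exceeds the seller price by 9: (222 − 5Q) − (125 + 2Q) = 9 → Q' = 12.5714.
ΔQ = 13.8571 − 12.5714 = 1.2857; the wedge equals the tax, 9.
DWL = ½ × 1.2857 × 9 = $5.79.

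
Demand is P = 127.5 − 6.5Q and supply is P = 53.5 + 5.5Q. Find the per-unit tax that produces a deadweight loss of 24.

24

Competitive equilibrium: 127.5 − 6.5Q = 53.5 + 5.5Q → Q* = 6.1667, P* = 87.4167.
A tax t gives ΔQ = t/12 and wedge t, so DWL = t²/24.
t²/24 = 24 → t² = 576 → t = 24.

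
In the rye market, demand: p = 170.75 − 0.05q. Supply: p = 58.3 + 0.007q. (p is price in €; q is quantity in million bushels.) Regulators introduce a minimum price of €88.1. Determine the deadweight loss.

€2914.88 million

Competitive equilibrium: 170.75 − 0.05q = 58.3 + 0.007q → q* = 1972.807, p* = 72.1096.
At the floor p = 88.1, quantity demanded = (170.75 − 88.1)/0.05 = 1653.
Sellers' marginal cost at q' = 1653: 58.3 + 0.007·1653 = 69.871.
Δq = 1972.807 − 1653 = 319.807; wedge = 88.1 − 69.871 = 18.229.
Welfare loss = ½ × 319.807 × 18.229 = €2914.88 million.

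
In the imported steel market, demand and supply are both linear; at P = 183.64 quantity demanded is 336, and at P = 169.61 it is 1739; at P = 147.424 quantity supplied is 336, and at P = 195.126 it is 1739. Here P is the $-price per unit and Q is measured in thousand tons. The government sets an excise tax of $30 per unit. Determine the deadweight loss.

Demand slope = (169.61 − 183.64)/(1739 − 336) = −0.01, so P = 187 − 0.01Q.
Supply slope = (195.126 − 147.424)/(1739 − 336) = 0.034, so P = 136 + 0.034Q.
Competitive equilibrium: 187 − 0.01Q = 136 + 0.034Q → Q* = 1159.0909, P* = 175.4091.
With the tax, the buyer price exceeds the seller price by 30: (187 − 0.01Q) − (136 + 0.034Q) = 30 → Q' = 477.2727.
ΔQ = 1159.0909 − 477.2727 = 681.8182; the wedge equals the tax, 30.
Deadweight loss = ½ × 681.8182 × 30 = $10227.27 thousand.

$10227.27 thousand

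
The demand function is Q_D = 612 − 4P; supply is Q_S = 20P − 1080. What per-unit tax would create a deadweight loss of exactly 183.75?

10.5

In inverse form: demand P = 153 − 0.25Q, supply P = 54 + 0.05Q.
Competitive equilibrium: 153 − 0.25Q = 54 + 0.05Q → Q* = 330, P* = 70.5.
A tax t gives ΔQ = t/0.3 and wedge t, so DWL = t²/0.6.
t²/0.6 = 183.75 → t² = 110.25 → t = 10.5.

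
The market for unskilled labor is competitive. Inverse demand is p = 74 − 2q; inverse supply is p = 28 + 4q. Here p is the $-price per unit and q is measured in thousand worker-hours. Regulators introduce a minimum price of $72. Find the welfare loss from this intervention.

$133.33 thousand

Competitive equilibrium: 74 − 2q = 28 + 4q → q* = 7.6667, p* = 58.6667.
At the floor p = 72, quantity demanded = (74 − 72)/2 = 1.
Sellers' marginal cost at q' = 1: 28 + 4·1 = 32.
Δq = 7.6667 − 1 = 6.6667; wedge = 72 − 32 = 40.
DWL = ½ × 6.6667 × 40 = $133.33 thousand.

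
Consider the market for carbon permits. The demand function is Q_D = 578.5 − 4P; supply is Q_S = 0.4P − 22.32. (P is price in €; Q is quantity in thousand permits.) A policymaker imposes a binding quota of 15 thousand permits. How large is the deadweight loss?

In inverse form: demand P = 144.625 − 0.25Q, supply P = 55.8 + 2.5Q.
Competitive equilibrium: 144.625 − 0.25Q = 55.8 + 2.5Q → Q* = 32.3, P* = 136.55.
At Q = 15: demand price = 144.625 − 0.25·15 = 140.875; supply price = 55.8 + 2.5·15 = 93.3.
ΔQ = 32.3 − 15 = 17.3; wedge = 140.875 − 93.3 = 47.575.
Welfare loss = ½ × 17.3 × 47.575 = €411.52 thousand.

€411.52 thousand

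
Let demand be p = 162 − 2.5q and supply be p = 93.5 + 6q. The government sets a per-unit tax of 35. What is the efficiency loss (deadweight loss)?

72.06

Competitive equilibrium: 162 − 2.5q = 93.5 + 6q → q* = 8.0588, p* = 141.8529.
With the tax, the buyer price exceeds the seller price by 35: (162 − 2.5q) − (93.5 + 6q) = 35 → q' = 3.9412.
Δq = 8.0588 − 3.9412 = 4.1176; the wedge equals the tax, 35.
DWL = ½ × 4.1176 × 35 = 72.06.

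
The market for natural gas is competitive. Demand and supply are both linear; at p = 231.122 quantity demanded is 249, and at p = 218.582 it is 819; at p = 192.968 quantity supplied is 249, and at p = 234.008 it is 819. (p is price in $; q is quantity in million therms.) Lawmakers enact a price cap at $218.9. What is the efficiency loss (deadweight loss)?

Demand slope = (218.582 − 231.122)/(819 − 249) = −0.022, so p = 236.6 − 0.022q.
Supply slope = (234.008 − 192.968)/(819 − 249) = 0.072, so p = 175.04 + 0.072q.
Competitive equilibrium: 236.6 − 0.022q = 175.04 + 0.072q → q* = 654.8936, p* = 222.1923.
At the ceiling p = 218.9, quantity supplied = (218.9 − 175.04)/0.072 = 609.1667.
Willingness to pay at q' = 609.1667: 236.6 − 0.022·609.1667 = 223.1983.
Δq = 654.8936 − 609.1667 = 45.7269; wedge = 223.1983 − 218.9 = 4.2983.
Deadweight loss = ½ × 45.7269 × 4.2983 = $98.27 million.

$98.27 million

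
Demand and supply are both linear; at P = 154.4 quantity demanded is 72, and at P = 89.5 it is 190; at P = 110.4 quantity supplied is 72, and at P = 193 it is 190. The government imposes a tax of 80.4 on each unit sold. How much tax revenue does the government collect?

Demand slope = (89.5 − 154.4)/(190 − 72) = −0.55, so P = 194 − 0.55Q.
Supply slope = (193 − 110.4)/(190 − 72) = 0.7, so P = 60 + 0.7Q.
Competitive equilibrium: 194 − 0.55Q = 60 + 0.7Q → Q* = 107.2, P* = 135.04.
With the tax, the buyer price exceeds the seller price by 80.4: (194 − 0.55Q) − (60 + 0.7Q) = 80.4 → Q' = 42.88.
Tax revenue = 80.4 × 42.88 = 3447.552.

3447.552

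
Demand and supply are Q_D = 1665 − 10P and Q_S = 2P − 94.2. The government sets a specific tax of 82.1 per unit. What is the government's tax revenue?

5103.88

In inverse form: demand P = 166.5 − 0.1Q, supply P = 47.1 + 0.5Q.
Competitive equilibrium: 166.5 − 0.1Q = 47.1 + 0.5Q → Q* = 199, P* = 146.6.
With the tax, the buyer price exceeds the seller price by 82.1: (166.5 − 0.1Q) − (47.1 + 0.5Q) = 82.1 → Q' = 62.16667.
Tax revenue = 82.1 × 62.16667 = 5103.88.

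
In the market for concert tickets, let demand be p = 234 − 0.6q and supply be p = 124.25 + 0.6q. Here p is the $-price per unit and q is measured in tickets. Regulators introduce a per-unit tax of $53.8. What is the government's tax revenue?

$2508.425

Competitive equilibrium: 234 − 0.6q = 124.25 + 0.6q → q* = 91.4583, p* = 179.125.
With the tax, the buyer price exceeds the seller price by 53.8: (234 − 0.6q) − (124.25 + 0.6q) = 53.8 → q' = 46.625.
Tax revenue = 53.8 × 46.625 = $2508.425.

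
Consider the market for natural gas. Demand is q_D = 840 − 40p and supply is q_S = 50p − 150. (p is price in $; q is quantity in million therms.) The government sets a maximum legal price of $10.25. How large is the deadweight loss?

$31.64 million

In inverse form: demand p = 21 − 0.025q, supply p = 3 + 0.02q.
Competitive equilibrium: 21 − 0.025q = 3 + 0.02q → q* = 400, p* = 11.
At the ceiling p = 10.25, quantity supplied = (10.25 − 3)/0.02 = 362.5.
Willingness to pay at q' = 362.5: 21 − 0.025·362.5 = 11.9375.
Δq = 400 − 362.5 = 37.5; wedge = 11.9375 − 10.25 = 1.6875.
Welfare loss = ½ × 37.5 × 1.6875 = $31.64 million.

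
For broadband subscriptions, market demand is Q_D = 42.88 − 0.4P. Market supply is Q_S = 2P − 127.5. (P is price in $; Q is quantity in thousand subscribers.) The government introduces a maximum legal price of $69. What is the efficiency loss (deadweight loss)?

In inverse form: demand P = 107.2 − 2.5Q, supply P = 63.75 + 0.5Q.
Competitive equilibrium: 107.2 − 2.5Q = 63.75 + 0.5Q → Q* = 14.4833, P* = 70.9917.
At the ceiling P = 69, quantity supplied = (69 − 63.75)/0.5 = 10.5.
Willingness to pay at Q' = 10.5: 107.2 − 2.5·10.5 = 80.95.
ΔQ = 14.4833 − 10.5 = 3.9833; wedge = 80.95 − 69 = 11.95.
Deadweight loss = ½ × 3.9833 × 11.95 = $23.80 thousand.

$23.80 thousand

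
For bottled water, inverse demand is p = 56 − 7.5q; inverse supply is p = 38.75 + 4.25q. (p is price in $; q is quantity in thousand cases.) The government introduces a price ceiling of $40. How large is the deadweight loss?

$8.10 thousand

Competitive equilibrium: 56 − 7.5q = 38.75 + 4.25q → q* = 1.4681, p* = 44.9894.
At the ceiling p = 40, quantity supplied = (40 − 38.75)/4.25 = 0.2941.
Willingness to pay at q' = 0.2941: 56 − 7.5·0.2941 = 53.7943.
Δq = 1.4681 − 0.2941 = 1.174; wedge = 53.7943 − 40 = 13.7943.
DWL = ½ × 1.174 × 13.7943 = $8.10 thousand.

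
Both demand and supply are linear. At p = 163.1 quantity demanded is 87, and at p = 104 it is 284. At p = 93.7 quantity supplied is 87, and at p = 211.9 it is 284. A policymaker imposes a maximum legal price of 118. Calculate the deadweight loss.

603.17

Demand slope = (104 − 163.1)/(284 − 87) = −0.3, so p = 189.2 − 0.3q.
Supply slope = (211.9 − 93.7)/(284 − 87) = 0.6, so p = 41.5 + 0.6q.
Competitive equilibrium: 189.2 − 0.3q = 41.5 + 0.6q → q* = 164.1111, p* = 139.9667.
At the ceiling p = 118, quantity supplied = (118 − 41.5)/0.6 = 127.5.
Willingness to pay at q' = 127.5: 189.2 − 0.3·127.5 = 150.95.
Δq = 164.1111 − 127.5 = 36.6111; wedge = 150.95 − 118 = 32.95.
Deadweight loss = ½ × 36.6111 × 32.95 = 603.17.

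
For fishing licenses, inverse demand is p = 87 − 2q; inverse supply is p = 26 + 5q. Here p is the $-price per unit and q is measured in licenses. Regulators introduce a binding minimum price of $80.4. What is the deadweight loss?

Competitive equilibrium: 87 − 2q = 26 + 5q → q* = 8.7143, p* = 69.5714.
At the floor p = 80.4, quantity demanded = (87 − 80.4)/2 = 3.3.
Sellers' marginal cost at q' = 3.3: 26 + 5·3.3 = 42.5.
Δq = 8.7143 − 3.3 = 5.4143; wedge = 80.4 − 42.5 = 37.9.
The triangle = ½ × 5.4143 × 37.9 = $102.60.

$102.60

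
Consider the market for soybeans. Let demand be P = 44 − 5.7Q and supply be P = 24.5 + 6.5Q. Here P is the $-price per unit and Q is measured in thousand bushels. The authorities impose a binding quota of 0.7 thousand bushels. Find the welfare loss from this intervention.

$4.92 thousand

Competitive equilibrium: 44 − 5.7Q = 24.5 + 6.5Q → Q* = 1.5984, P* = 34.8893.
At Q = 0.7: demand price = 44 − 5.7·0.7 = 40.01; supply price = 24.5 + 6.5·0.7 = 29.05.
ΔQ = 1.5984 − 0.7 = 0.8984; wedge = 40.01 − 29.05 = 10.96.
Welfare loss = ½ × 0.8984 × 10.96 = $4.92 thousand.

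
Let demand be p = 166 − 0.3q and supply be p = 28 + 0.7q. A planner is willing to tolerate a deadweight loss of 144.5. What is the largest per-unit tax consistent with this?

17

Competitive equilibrium: 166 − 0.3q = 28 + 0.7q → q* = 138, p* = 124.6.
A tax t gives Δq = t/1 and wedge t, so DWL = t²/2.
t²/2 = 144.5 → t² = 289 → t = 17.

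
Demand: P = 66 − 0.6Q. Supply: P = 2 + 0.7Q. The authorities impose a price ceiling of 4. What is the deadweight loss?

Competitive equilibrium: 66 − 0.6Q = 2 + 0.7Q → Q* = 49.23077, P* = 36.46154.
At the ceiling P = 4, quantity supplied = (4 − 2)/0.7 = 2.85714.
Willingness to pay at Q' = 2.85714: 66 − 0.6·2.85714 = 64.28572.
ΔQ = 49.23077 − 2.85714 = 46.37363; wedge = 64.28572 − 4 = 60.28572.
The triangle = ½ × 46.37363 × 60.28572 = 1397.83.

1397.83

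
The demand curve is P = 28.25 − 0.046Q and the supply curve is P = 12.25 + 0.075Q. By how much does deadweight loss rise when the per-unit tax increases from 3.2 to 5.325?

74.86

Competitive equilibrium: 28.25 − 0.046Q = 12.25 + 0.075Q → Q* = 132.2314, P* = 22.1674.
For a per-unit tax t: ΔQ = t/0.121, so DWL = ½·t·(t/0.121) = t²/0.242.
At t = 3.2: DWL = 42.314. At t = 5.325: DWL = 117.172.
Increase = 117.172 − 42.314 = 74.86.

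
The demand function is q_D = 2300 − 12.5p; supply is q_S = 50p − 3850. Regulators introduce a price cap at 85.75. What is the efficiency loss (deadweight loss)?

In inverse form: demand p = 184 − 0.08q, supply p = 77 + 0.02q.
Competitive equilibrium: 184 − 0.08q = 77 + 0.02q → q* = 1070, p* = 98.4.
At the ceiling p = 85.75, quantity supplied = (85.75 − 77)/0.02 = 437.5.
Willingness to pay at q' = 437.5: 184 − 0.08·437.5 = 149.
Δq = 1070 − 437.5 = 632.5; wedge = 149 − 85.75 = 63.25.
DWL = ½ × 632.5 × 63.25 = 20002.81.

20002.81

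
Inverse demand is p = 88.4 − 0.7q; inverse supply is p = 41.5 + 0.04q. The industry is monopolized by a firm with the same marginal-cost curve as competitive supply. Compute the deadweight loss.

Competitive equilibrium: 88.4 − 0.7q = 41.5 + 0.04q → q* = 63.3784, p* = 44.0351.
Marginal revenue: MR = 88.4 − 1.4q. Set MR = MC: 88.4 − 1.4q = 41.5 + 0.04q → q_m = 32.5694.
Price p_m = 88.4 − 0.7·32.5694 = 65.6014; MC(q_m) = 41.5 + 0.04·32.5694 = 42.8028.
Competitive q* = 63.3784, so Δq = 30.809; wedge = 65.6014 − 42.8028 = 22.7986.
The triangle = ½ × 30.809 × 22.7986 = 351.20.

351.20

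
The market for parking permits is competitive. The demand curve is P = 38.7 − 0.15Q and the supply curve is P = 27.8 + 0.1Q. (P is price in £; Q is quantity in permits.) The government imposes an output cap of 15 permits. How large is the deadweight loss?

Competitive equilibrium: 38.7 − 0.15Q = 27.8 + 0.1Q → Q* = 43.6, P* = 32.16.
At Q = 15: demand price = 38.7 − 0.15·15 = 36.45; supply price = 27.8 + 0.1·15 = 29.3.
ΔQ = 43.6 − 15 = 28.6; wedge = 36.45 − 29.3 = 7.15.
DWL = ½ × 28.6 × 7.15 = £102.245.

£102.245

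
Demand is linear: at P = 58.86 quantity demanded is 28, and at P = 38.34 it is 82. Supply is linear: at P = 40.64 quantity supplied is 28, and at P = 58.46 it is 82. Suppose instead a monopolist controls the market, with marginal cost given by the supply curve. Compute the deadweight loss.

124.24

Demand slope = (38.34 − 58.86)/(82 − 28) = −0.38, so P = 69.5 − 0.38Q.
Supply slope = (58.46 − 40.64)/(82 − 28) = 0.33, so P = 31.4 + 0.33Q.
Competitive equilibrium: 69.5 − 0.38Q = 31.4 + 0.33Q → Q* = 53.662, P* = 49.1085.
Marginal revenue: MR = 69.5 − 0.76Q. Set MR = MC: 69.5 − 0.76Q = 31.4 + 0.33Q → Q_m = 34.9541.
Price P_m = 69.5 − 0.38·34.9541 = 56.2174; MC(Q_m) = 31.4 + 0.33·34.9541 = 42.9349.
Competitive Q* = 53.662, so ΔQ = 18.7079; wedge = 56.2174 − 42.9349 = 13.2825.
DWL = ½ × 18.7079 × 13.2825 = 124.24.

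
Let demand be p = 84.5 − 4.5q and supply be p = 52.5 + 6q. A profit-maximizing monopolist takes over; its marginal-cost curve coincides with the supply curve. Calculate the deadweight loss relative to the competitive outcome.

Competitive equilibrium: 84.5 − 4.5q = 52.5 + 6q → q* = 3.0476, p* = 70.7857.
Marginal revenue: MR = 84.5 − 9q. Set MR = MC: 84.5 − 9q = 52.5 + 6q → q_m = 2.1333.
Price p_m = 84.5 − 4.5·2.1333 = 74.9002; MC(q_m) = 52.5 + 6·2.1333 = 65.2998.
Competitive q* = 3.0476, so Δq = 0.9143; wedge = 74.9002 − 65.2998 = 9.6004.
Welfare loss = ½ × 0.9143 × 9.6004 = 4.39.

4.39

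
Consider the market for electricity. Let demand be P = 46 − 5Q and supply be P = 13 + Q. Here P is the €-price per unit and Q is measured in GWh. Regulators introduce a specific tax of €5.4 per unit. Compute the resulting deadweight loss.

€2.43

Competitive equilibrium: 46 − 5Q = 13 + Q → Q* = 5.5, P* = 18.5.
With the tax, the buyer price exceeds the seller price by 5.4: (46 − 5Q) − (13 + Q) = 5.4 → Q' = 4.6.
ΔQ = 5.5 − 4.6 = 0.9; the wedge equals the tax, 5.4.
Welfare loss = ½ × 0.9 × 5.4 = €2.43.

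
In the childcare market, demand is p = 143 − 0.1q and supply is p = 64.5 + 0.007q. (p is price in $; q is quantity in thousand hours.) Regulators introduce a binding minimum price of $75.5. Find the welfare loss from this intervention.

$184 thousand

Competitive equilibrium: 143 − 0.1q = 64.5 + 0.007q → q* = 733.6449, p* = 69.6355.
At the floor p = 75.5, quantity demanded = (143 − 75.5)/0.1 = 675.
Sellers' marginal cost at q' = 675: 64.5 + 0.007·675 = 69.225.
Δq = 733.6449 − 675 = 58.6449; wedge = 75.5 − 69.225 = 6.275.
Deadweight loss = ½ × 58.6449 × 6.275 = $184 thousand.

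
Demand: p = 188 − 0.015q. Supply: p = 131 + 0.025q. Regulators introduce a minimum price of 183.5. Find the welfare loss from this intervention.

Competitive equilibrium: 188 − 0.015q = 131 + 0.025q → q* = 1425, p* = 166.625.
At the floor p = 183.5, quantity demanded = (188 − 183.5)/0.015 = 300.
Sellers' marginal cost at q' = 300: 131 + 0.025·300 = 138.5.
Δq = 1425 − 300 = 1125; wedge = 183.5 − 138.5 = 45.
Deadweight loss = ½ × 1125 × 45 = 25312.50.

25312.50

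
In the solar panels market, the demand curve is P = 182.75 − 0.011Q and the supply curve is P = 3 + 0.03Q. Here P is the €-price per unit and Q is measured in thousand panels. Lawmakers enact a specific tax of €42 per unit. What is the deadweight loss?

€21512.20 thousand

Competitive equilibrium: 182.75 − 0.011Q = 3 + 0.03Q → Q* = 4384.14634, P* = 134.52439.
With the tax, the buyer price exceeds the seller price by 42: (182.75 − 0.011Q) − (3 + 0.03Q) = 42 → Q' = 3359.7561.
ΔQ = 4384.14634 − 3359.7561 = 1024.39024; the wedge equals the tax, 42.
The triangle = ½ × 1024.39024 × 42 = €21512.20 thousand.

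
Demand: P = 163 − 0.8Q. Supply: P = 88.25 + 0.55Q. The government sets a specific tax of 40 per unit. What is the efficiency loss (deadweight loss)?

Competitive equilibrium: 163 − 0.8Q = 88.25 + 0.55Q → Q* = 55.3704, P* = 118.7037.
With the tax, the buyer price exceeds the seller price by 40: (163 − 0.8Q) − (88.25 + 0.55Q) = 40 → Q' = 25.7407.
ΔQ = 55.3704 − 25.7407 = 29.6297; the wedge equals the tax, 40.
Deadweight loss = ½ × 29.6297 × 40 = 592.59.

592.59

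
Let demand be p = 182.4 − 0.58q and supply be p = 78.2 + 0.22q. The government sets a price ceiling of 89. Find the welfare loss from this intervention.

2634.72

Competitive equilibrium: 182.4 − 0.58q = 78.2 + 0.22q → q* = 130.25, p* = 106.855.
At the ceiling p = 89, quantity supplied = (89 − 78.2)/0.22 = 49.0909.
Willingness to pay at q' = 49.0909: 182.4 − 0.58·49.0909 = 153.9273.
Δq = 130.25 − 49.0909 = 81.1591; wedge = 153.9273 − 89 = 64.9273.
Deadweight loss = ½ × 81.1591 × 64.9273 = 2634.72.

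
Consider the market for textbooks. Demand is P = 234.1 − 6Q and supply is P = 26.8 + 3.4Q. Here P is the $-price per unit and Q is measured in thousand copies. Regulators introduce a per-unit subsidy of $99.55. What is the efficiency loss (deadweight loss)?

$527.14 thousand

Competitive equilibrium: 234.1 − 6Q = 26.8 + 3.4Q → Q* = 22.0532, P* = 101.7809.
The subsidy lowers effective supply by 99.55: P = 3.4Q − 72.75.
New quantity: 234.1 − 6Q = 3.4Q − 72.75 → Q' = 32.6436.
Overproduction ΔQ = 32.6436 − 22.0532 = 10.5904; wedge = subsidy = 99.55.
DWL = ½ × 10.5904 × 99.55 = $527.14 thousand.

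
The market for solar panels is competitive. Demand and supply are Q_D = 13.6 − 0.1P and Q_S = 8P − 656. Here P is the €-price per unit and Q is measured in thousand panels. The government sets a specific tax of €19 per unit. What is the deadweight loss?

€17.83 thousand

In inverse form: demand P = 136 − 10Q, supply P = 82 + 0.125Q.
Competitive equilibrium: 136 − 10Q = 82 + 0.125Q → Q* = 5.3333, P* = 82.6667.
With the tax, the buyer price exceeds the seller price by 19: (136 − 10Q) − (82 + 0.125Q) = 19 → Q' = 3.4568.
ΔQ = 5.3333 − 3.4568 = 1.8765; the wedge equals the tax, 19.
The triangle = ½ × 1.8765 × 19 = €17.83 thousand.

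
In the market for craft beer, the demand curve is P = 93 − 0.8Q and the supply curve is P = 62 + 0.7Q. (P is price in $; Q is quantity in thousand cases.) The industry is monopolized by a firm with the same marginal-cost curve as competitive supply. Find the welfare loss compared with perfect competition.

$38.75 thousand

Competitive equilibrium: 93 − 0.8Q = 62 + 0.7Q → Q* = 20.6667, P* = 76.4667.
Marginal revenue: MR = 93 − 1.6Q. Set MR = MC: 93 − 1.6Q = 62 + 0.7Q → Q_m = 13.4783.
Price P_m = 93 − 0.8·13.4783 = 82.2174; MC(Q_m) = 62 + 0.7·13.4783 = 71.4348.
Competitive Q* = 20.6667, so ΔQ = 7.1884; wedge = 82.2174 − 71.4348 = 10.7826.
DWL = ½ × 7.1884 × 10.7826 = $38.75 thousand.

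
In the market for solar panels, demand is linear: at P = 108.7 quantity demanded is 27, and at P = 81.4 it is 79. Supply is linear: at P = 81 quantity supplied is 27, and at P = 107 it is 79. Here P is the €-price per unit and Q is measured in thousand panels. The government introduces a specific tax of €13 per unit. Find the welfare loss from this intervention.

€82.44 thousand

Demand slope = (81.4 − 108.7)/(79 − 27) = −0.525, so P = 122.875 − 0.525Q.
Supply slope = (107 − 81)/(79 − 27) = 0.5, so P = 67.5 + 0.5Q.
Competitive equilibrium: 122.875 − 0.525Q = 67.5 + 0.5Q → Q* = 54.0244, P* = 94.5122.
With the tax, the buyer price exceeds the seller price by 13: (122.875 − 0.525Q) − (67.5 + 0.5Q) = 13 → Q' = 41.3415.
ΔQ = 54.0244 − 41.3415 = 12.6829; the wedge equals the tax, 13.
DWL = ½ × 12.6829 × 13 = €82.44 thousand.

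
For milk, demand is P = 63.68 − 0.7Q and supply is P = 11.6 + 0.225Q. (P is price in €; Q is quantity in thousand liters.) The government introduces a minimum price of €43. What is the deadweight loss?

€331.19 thousand

Competitive equilibrium: 63.68 − 0.7Q = 11.6 + 0.225Q → Q* = 56.3027, P* = 24.2681.
At the floor P = 43, quantity demanded = (63.68 − 43)/0.7 = 29.5429.
Sellers' marginal cost at Q' = 29.5429: 11.6 + 0.225·29.5429 = 18.2472.
ΔQ = 56.3027 − 29.5429 = 26.7598; wedge = 43 − 18.2472 = 24.7528.
The triangle = ½ × 26.7598 × 24.7528 = €331.19 thousand.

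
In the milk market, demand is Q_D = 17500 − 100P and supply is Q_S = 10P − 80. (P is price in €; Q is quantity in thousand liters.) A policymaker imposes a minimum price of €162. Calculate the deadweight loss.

In inverse form: demand P = 175 − 0.01Q, supply P = 8 + 0.1Q.
Competitive equilibrium: 175 − 0.01Q = 8 + 0.1Q → Q* = 1518.1818, P* = 159.8182.
At the floor P = 162, quantity demanded = (175 − 162)/0.01 = 1300.
Sellers' marginal cost at Q' = 1300: 8 + 0.1·1300 = 138.
ΔQ = 1518.1818 − 1300 = 218.1818; wedge = 162 − 138 = 24.
Welfare loss = ½ × 218.1818 × 24 = €2618.18 thousand.

€2618.18 thousand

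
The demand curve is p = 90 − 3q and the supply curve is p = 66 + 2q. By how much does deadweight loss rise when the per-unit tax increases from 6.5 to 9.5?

Competitive equilibrium: 90 − 3q = 66 + 2q → q* = 4.8, p* = 75.6.
For a per-unit tax t: Δq = t/5, so DWL = ½·t·(t/5) = t²/10.
At t = 6.5: DWL = 4.225. At t = 9.5: DWL = 9.025.
Increase = 9.025 − 4.225 = 4.80.

4.80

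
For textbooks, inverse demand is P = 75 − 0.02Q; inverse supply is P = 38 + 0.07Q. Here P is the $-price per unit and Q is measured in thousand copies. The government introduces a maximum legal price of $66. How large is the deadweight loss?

$5.56 thousand

Competitive equilibrium: 75 − 0.02Q = 38 + 0.07Q → Q* = 411.1111, P* = 66.7778.
At the ceiling P = 66, quantity supplied = (66 − 38)/0.07 = 400.
Willingness to pay at Q' = 400: 75 − 0.02·400 = 67.
ΔQ = 411.1111 − 400 = 11.1111; wedge = 67 − 66 = 1.
DWL = ½ × 11.1111 × 1 = $5.56 thousand.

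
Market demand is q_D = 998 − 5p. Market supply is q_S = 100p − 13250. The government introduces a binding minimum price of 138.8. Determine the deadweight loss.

In inverse form: demand p = 199.6 − 0.2q, supply p = 132.5 + 0.01q.
Competitive equilibrium: 199.6 − 0.2q = 132.5 + 0.01q → q* = 319.5238, p* = 135.6952.
At the floor p = 138.8, quantity demanded = (199.6 − 138.8)/0.2 = 304.
Sellers' marginal cost at q' = 304: 132.5 + 0.01·304 = 135.54.
Δq = 319.5238 − 304 = 15.5238; wedge = 138.8 − 135.54 = 3.26.
Welfare loss = ½ × 15.5238 × 3.26 = 25.30.

25.30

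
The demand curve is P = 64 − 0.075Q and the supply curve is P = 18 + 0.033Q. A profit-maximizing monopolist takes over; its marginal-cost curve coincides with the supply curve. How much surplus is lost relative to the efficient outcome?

Competitive equilibrium: 64 − 0.075Q = 18 + 0.033Q → Q* = 425.9259, P* = 32.0556.
Marginal revenue: MR = 64 − 0.15Q. Set MR = MC: 64 − 0.15Q = 18 + 0.033Q → Q_m = 251.3661.
Price P_m = 64 − 0.075·251.3661 = 45.1475; MC(Q_m) = 18 + 0.033·251.3661 = 26.2951.
Competitive Q* = 425.9259, so ΔQ = 174.5598; wedge = 45.1475 − 26.2951 = 18.8524.
DWL = ½ × 174.5598 × 18.8524 = 1645.44.

1645.44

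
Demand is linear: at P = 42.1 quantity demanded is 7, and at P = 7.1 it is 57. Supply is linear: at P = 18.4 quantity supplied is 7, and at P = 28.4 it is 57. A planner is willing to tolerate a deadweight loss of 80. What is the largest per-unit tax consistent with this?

Demand slope = (7.1 − 42.1)/(57 − 7) = −0.7, so P = 47 − 0.7Q.
Supply slope = (28.4 − 18.4)/(57 − 7) = 0.2, so P = 17 + 0.2Q.
Competitive equilibrium: 47 − 0.7Q = 17 + 0.2Q → Q* = 33.3333, P* = 23.6667.
A tax t gives ΔQ = t/0.9 and wedge t, so DWL = t²/1.8.
t²/1.8 = 80 → t² = 144 → t = 12.

12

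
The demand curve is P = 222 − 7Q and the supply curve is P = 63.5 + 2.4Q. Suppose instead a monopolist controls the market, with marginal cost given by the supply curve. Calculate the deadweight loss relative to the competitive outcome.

Competitive equilibrium: 222 − 7Q = 63.5 + 2.4Q → Q* = 16.8617, P* = 103.9681.
Marginal revenue: MR = 222 − 14Q. Set MR = MC: 222 − 14Q = 63.5 + 2.4Q → Q_m = 9.6646.
Price P_m = 222 − 7·9.6646 = 154.3478; MC(Q_m) = 63.5 + 2.4·9.6646 = 86.695.
Competitive Q* = 16.8617, so ΔQ = 7.1971; wedge = 154.3478 − 86.695 = 67.6528.
DWL = ½ × 7.1971 × 67.6528 = 243.45.

243.45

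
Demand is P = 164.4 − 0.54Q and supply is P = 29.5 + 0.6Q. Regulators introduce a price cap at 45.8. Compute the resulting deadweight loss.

Competitive equilibrium: 164.4 − 0.54Q = 29.5 + 0.6Q → Q* = 118.33333, P* = 100.5.
At the ceiling P = 45.8, quantity supplied = (45.8 − 29.5)/0.6 = 27.16667.
Willingness to pay at Q' = 27.16667: 164.4 − 0.54·27.16667 = 149.73.
ΔQ = 118.33333 − 27.16667 = 91.16666; wedge = 149.73 − 45.8 = 103.93.
Deadweight loss = ½ × 91.16666 × 103.93 = 4737.48.

4737.48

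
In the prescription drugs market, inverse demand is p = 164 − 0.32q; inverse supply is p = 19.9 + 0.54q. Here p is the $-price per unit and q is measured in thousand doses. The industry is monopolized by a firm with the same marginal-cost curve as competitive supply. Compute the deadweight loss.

$887.84 thousand

Competitive equilibrium: 164 − 0.32q = 19.9 + 0.54q → q* = 167.5581, p* = 110.3814.
Marginal revenue: MR = 164 − 0.64q. Set MR = MC: 164 − 0.64q = 19.9 + 0.54q → q_m = 122.1186.
Price p_m = 164 − 0.32·122.1186 = 124.922; MC(q_m) = 19.9 + 0.54·122.1186 = 85.844.
Competitive q* = 167.5581, so Δq = 45.4395; wedge = 124.922 − 85.844 = 39.078.
Deadweight loss = ½ × 45.4395 × 39.078 = $887.84 thousand.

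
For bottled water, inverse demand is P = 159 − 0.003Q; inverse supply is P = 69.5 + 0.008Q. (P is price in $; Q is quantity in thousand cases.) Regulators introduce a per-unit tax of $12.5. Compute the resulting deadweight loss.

$7102.27 thousand

Competitive equilibrium: 159 − 0.003Q = 69.5 + 0.008Q → Q* = 8136.3636, P* = 134.5909.
With the tax, the buyer price exceeds the seller price by 12.5: (159 − 0.003Q) − (69.5 + 0.008Q) = 12.5 → Q' = 7000.
ΔQ = 8136.3636 − 7000 = 1136.3636; the wedge equals the tax, 12.5.
Welfare loss = ½ × 1136.3636 × 12.5 = $7102.27 thousand.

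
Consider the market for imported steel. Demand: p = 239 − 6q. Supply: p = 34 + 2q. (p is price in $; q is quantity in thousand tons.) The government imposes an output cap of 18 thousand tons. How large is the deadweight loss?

Competitive equilibrium: 239 − 6q = 34 + 2q → q* = 25.625, p* = 85.25.
At q = 18: demand price = 239 − 6·18 = 131; supply price = 34 + 2·18 = 70.
Δq = 25.625 − 18 = 7.625; wedge = 131 − 70 = 61.
DWL = ½ × 7.625 × 61 = $232.56 thousand.

$232.56 thousand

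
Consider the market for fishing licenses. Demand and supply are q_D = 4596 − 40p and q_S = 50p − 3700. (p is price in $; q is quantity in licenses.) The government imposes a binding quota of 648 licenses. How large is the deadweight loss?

In inverse form: demand p = 114.9 − 0.025q, supply p = 74 + 0.02q.
Competitive equilibrium: 114.9 − 0.025q = 74 + 0.02q → q* = 908.8889, p* = 92.1778.
At q = 648: demand price = 114.9 − 0.025·648 = 98.7; supply price = 74 + 0.02·648 = 86.96.
Δq = 908.8889 − 648 = 260.8889; wedge = 98.7 − 86.96 = 11.74.
Deadweight loss = ½ × 260.8889 × 11.74 = $1531.42.

$1531.42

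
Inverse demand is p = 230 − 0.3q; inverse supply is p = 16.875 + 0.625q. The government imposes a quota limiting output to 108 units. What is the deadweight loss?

Competitive equilibrium: 230 − 0.3q = 16.875 + 0.625q → q* = 230.4054, p* = 160.8784.
At q = 108: demand price = 230 − 0.3·108 = 197.6; supply price = 16.875 + 0.625·108 = 84.375.
Δq = 230.4054 − 108 = 122.4054; wedge = 197.6 − 84.375 = 113.225.
Deadweight loss = ½ × 122.4054 × 113.225 = 6929.68.

6929.68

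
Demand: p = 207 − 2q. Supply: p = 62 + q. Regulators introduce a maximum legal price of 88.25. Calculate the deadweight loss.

Competitive equilibrium: 207 − 2q = 62 + q → q* = 48.3333, p* = 110.3333.
At the ceiling p = 88.25, quantity supplied = (88.25 − 62)/1 = 26.25.
Willingness to pay at q' = 26.25: 207 − 2·26.25 = 154.5.
Δq = 48.3333 − 26.25 = 22.0833; wedge = 154.5 − 88.25 = 66.25.
The triangle = ½ × 22.0833 × 66.25 = 731.51.

731.51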